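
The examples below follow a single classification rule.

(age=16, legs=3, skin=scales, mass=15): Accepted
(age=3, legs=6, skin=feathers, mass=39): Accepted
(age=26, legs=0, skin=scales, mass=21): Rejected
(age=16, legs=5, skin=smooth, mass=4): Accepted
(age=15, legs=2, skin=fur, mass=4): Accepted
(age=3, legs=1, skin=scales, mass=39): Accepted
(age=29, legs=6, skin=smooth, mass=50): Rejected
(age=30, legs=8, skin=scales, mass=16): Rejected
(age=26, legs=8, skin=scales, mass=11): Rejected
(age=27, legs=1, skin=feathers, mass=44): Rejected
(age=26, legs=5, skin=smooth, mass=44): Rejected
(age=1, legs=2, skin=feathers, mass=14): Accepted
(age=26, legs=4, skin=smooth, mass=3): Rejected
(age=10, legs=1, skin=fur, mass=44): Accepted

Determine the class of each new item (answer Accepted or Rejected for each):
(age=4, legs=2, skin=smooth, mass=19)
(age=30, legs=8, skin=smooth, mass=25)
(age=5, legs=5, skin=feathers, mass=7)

Accepted, Rejected, Accepted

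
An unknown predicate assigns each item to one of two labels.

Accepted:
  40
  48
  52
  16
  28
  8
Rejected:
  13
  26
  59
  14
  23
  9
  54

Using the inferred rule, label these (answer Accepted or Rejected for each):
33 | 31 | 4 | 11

Rejected, Rejected, Accepted, Rejected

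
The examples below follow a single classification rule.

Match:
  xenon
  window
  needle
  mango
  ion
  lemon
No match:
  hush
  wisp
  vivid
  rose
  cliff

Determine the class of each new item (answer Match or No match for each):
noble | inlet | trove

A rule that fits every label: contains 'n' — true of each 'Match' example, false of each 'No match' one.
noble — has 'n', hence Match.
inlet — has 'n', hence Match.
trove — no 'n', hence No match.

Match, Match, No match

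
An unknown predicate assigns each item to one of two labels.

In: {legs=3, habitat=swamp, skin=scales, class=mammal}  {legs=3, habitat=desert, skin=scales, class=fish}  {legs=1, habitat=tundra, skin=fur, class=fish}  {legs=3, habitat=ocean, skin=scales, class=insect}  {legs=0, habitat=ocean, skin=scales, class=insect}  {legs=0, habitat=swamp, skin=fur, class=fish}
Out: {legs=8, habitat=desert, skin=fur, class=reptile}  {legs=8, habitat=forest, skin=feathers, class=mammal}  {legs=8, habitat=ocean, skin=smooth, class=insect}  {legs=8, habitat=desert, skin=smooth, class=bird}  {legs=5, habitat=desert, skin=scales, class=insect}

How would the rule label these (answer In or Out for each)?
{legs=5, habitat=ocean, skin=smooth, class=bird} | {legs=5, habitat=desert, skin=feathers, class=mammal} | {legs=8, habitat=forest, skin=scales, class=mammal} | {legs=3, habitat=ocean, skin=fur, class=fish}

The simplest hypothesis consistent with all the labels is: legs ≤ 3.
Out: {legs=5, habitat=ocean, skin=smooth, class=bird}, since legs = 5. Out: {legs=5, habitat=desert, skin=feathers, class=mammal}, since legs = 5. Out: {legs=8, habitat=forest, skin=scales, class=mammal}, since legs = 8. In: {legs=3, habitat=ocean, skin=fur, class=fish}, since legs = 3.

Out, Out, Out, In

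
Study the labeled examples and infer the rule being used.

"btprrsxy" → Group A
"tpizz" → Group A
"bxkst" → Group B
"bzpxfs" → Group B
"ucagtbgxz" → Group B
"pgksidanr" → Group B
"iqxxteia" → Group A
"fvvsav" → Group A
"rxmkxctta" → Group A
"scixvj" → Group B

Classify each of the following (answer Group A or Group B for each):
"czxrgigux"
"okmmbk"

The simplest hypothesis consistent with all the labels is: has a double letter.

Group B, Group A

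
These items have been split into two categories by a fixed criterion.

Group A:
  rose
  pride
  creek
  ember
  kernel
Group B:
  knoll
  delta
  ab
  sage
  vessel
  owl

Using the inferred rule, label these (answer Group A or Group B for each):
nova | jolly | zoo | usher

Group B, Group B, Group B, Group A

A rule that fits every label: contains 'r' — true of each 'Group A' example, false of each 'Group B' one.
nova: Group B (no 'r').
jolly: Group B (no 'r').
zoo: Group B (no 'r').
usher: Group A (has 'r').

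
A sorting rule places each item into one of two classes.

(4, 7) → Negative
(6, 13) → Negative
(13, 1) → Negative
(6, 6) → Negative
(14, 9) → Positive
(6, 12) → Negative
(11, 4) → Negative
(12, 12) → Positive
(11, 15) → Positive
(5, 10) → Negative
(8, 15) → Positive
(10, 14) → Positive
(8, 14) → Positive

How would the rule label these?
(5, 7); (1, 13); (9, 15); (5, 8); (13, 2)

Negative, Negative, Positive, Negative, Negative

The classifier is using: sum ≥ 22.
(5, 7): 5+7 = 12 — does not pass, so Negative. (1, 13): 1+13 = 14 — does not pass, so Negative. (9, 15): 9+15 = 24 — meets the rule, so Positive. (5, 8): 5+8 = 13 — does not pass, so Negative. (13, 2): 13+2 = 15 — does not pass, so Negative.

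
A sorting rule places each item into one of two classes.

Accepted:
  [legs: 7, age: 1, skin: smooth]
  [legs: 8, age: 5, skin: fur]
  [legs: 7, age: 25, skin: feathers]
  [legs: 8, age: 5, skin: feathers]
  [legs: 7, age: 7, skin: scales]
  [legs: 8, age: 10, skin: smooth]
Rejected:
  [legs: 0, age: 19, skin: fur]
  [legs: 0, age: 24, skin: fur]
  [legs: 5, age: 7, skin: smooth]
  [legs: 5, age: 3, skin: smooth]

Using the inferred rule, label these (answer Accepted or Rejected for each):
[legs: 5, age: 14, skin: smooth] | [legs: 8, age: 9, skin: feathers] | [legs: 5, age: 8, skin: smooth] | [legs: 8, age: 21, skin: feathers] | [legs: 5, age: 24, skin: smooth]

The classifier is using: legs ≥ 7.
[legs: 5, age: 14, skin: smooth] — legs = 5, hence Rejected.
[legs: 8, age: 9, skin: feathers] — legs = 8, hence Accepted.
[legs: 5, age: 8, skin: smooth] — legs = 5, hence Rejected.
[legs: 8, age: 21, skin: feathers] — legs = 8, hence Accepted.
[legs: 5, age: 24, skin: smooth] — legs = 5, hence Rejected.

Rejected, Accepted, Rejected, Accepted, Rejected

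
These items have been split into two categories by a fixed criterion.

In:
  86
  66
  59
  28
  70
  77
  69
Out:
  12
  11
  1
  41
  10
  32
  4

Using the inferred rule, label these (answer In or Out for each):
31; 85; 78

One predicate separates the groups cleanly: digit sum ≥ 6.
31: digit sum 3+1 = 4 — doesn't qualify, so Out.
85: digit sum 8+5 = 13 — has this property, so In.
78: digit sum 7+8 = 15 — has this property, so In.

Out, In, In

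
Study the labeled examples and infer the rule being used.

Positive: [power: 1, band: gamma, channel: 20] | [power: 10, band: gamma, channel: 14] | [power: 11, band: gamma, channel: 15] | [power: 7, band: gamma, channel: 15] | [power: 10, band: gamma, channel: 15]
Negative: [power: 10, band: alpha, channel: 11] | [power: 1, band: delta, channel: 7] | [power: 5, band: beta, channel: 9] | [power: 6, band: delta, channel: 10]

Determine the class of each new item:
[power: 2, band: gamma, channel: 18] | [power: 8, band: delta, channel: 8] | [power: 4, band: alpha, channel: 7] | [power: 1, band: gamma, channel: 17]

Positive, Negative, Negative, Positive

The classifier is using: band is gamma.
[power: 2, band: gamma, channel: 18]: band is gamma — has this property, so Positive.
[power: 8, band: delta, channel: 8]: band is delta — fails this test, so Negative.
[power: 4, band: alpha, channel: 7]: band is alpha — fails this test, so Negative.
[power: 1, band: gamma, channel: 17]: band is gamma — has this property, so Positive.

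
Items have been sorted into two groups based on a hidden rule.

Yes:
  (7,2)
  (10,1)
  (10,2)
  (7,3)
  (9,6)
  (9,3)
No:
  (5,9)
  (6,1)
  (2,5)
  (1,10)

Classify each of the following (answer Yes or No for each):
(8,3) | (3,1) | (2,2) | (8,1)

The distinguishing property — first ≥ 7 — holds for all the 'Yes' cases and none of the 'No' cases.
(8,3) — first 8, hence Yes. (3,1) — first 3, hence No. (2,2) — first 2, hence No. (8,1) — first 8, hence Yes.

Yes, No, No, Yes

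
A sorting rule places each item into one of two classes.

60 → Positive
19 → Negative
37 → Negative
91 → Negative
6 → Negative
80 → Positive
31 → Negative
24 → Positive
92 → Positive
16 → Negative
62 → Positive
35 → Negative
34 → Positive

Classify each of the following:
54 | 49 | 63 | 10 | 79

The pattern is that an item is 'Positive' exactly when: even AND at least 19.
54: 54 is even, 54 ≥ 19, satisfies this → Positive. 49: 49 is odd, 49 ≥ 19, does not pass → Negative. 63: 63 is odd, 63 ≥ 19, does not pass → Negative. 10: 10 is even, 10 < 19, does not pass → Negative. 79: 79 is odd, 79 ≥ 19, does not pass → Negative.

Positive, Negative, Negative, Negative, Negative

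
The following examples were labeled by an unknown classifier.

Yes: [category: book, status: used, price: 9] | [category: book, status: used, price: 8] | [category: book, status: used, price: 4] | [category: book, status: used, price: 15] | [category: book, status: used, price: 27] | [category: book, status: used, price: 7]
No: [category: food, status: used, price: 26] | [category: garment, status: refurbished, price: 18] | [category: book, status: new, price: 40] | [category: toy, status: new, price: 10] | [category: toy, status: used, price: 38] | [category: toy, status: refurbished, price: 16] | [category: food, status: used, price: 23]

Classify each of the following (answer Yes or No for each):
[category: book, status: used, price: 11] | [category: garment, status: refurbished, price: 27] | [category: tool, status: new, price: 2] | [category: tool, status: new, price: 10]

The simplest hypothesis consistent with all the labels is: category is book AND status is used.
Yes: [category: book, status: used, price: 11], since category is book, status is used. No: [category: garment, status: refurbished, price: 27], since category is garment, status is refurbished. No: [category: tool, status: new, price: 2], since category is tool, status is new. No: [category: tool, status: new, price: 10], since category is tool, status is new.

Yes, No, No, No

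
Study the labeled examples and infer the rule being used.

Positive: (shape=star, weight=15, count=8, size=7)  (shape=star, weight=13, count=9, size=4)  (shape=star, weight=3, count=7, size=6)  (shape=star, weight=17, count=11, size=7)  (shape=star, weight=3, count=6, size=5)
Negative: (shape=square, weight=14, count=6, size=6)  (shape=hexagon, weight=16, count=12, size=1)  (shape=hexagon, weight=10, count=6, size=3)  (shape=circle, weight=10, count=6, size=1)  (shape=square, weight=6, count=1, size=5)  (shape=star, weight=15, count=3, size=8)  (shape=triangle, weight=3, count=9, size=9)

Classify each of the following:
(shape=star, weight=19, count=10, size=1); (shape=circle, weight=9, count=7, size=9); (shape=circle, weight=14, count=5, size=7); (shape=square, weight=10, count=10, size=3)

Positive, Negative, Negative, Negative

The classifier is using: shape is star AND size ≤ 7.
(shape=star, weight=19, count=10, size=1) — shape is star, size = 1, hence Positive. (shape=circle, weight=9, count=7, size=9) — shape is circle, size = 9, hence Negative. (shape=circle, weight=14, count=5, size=7) — shape is circle, size = 7, hence Negative. (shape=square, weight=10, count=10, size=3) — shape is square, size = 3, hence Negative.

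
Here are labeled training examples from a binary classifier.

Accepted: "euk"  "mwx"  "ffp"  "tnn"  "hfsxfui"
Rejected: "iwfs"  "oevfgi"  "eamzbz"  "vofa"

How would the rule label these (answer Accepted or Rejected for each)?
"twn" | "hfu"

Looking at the examples, the only property every 'Accepted' case has and every 'Rejected' case lacks is: odd length.
"twn": length 3 — matches, so Accepted.
"hfu": length 3 — matches, so Accepted.

Accepted, Accepted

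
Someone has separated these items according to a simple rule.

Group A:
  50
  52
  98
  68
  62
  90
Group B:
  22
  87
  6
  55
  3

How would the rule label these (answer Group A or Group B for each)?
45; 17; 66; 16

Group B, Group B, Group A, Group B

All 'Group A' examples share one property — even AND at least 50 — and every 'Group B' example lacks it.
45: 45 is odd, 45 < 50 — does not pass, so Group B.
17: 17 is odd, 17 < 50 — does not pass, so Group B.
66: 66 is even, 66 ≥ 50 — fits, so Group A.
16: 16 is even, 16 < 50 — does not pass, so Group B.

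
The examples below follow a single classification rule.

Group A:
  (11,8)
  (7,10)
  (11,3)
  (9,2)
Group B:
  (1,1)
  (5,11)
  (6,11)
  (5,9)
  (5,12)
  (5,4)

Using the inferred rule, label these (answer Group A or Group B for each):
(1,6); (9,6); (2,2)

Every 'Group A' example satisfies: first ≥ 7. None of the 'Group B' examples do.
(1,6): Group B (first 1). (9,6): Group A (first 9). (2,2): Group B (first 2).

Group B, Group A, Group B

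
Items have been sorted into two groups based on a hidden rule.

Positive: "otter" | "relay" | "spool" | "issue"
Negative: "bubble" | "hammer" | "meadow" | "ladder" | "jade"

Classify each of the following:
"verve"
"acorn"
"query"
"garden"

All 'Positive' examples share one property — odd length — and every 'Negative' example lacks it.

Positive, Positive, Positive, Negative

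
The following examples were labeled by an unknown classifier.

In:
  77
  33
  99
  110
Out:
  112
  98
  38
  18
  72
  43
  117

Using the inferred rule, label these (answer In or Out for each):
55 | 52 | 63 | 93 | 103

In, Out, Out, Out, Out

Rule: multiple of 11. This holds for each 'In' example and fails for each 'Out' one.
In: 55, since 55 = 11·5.
Out: 52, since 52 = 11·4 + 8.
Out: 63, since 63 = 11·5 + 8.
Out: 93, since 93 = 11·8 + 5.
Out: 103, since 103 = 11·9 + 4.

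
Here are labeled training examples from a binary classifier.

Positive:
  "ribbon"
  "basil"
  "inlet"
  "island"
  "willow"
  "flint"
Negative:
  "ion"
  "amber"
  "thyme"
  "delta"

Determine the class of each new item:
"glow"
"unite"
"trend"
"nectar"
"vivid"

Negative, Positive, Negative, Negative, Positive

The classifier is using: length ≥ 5 AND contains 'i'.
"glow": length 4, no 'i', does not satisfy this → Negative.
"unite": length 5, has 'i', has this property → Positive.
"trend": length 5, no 'i', does not satisfy this → Negative.
"nectar": length 6, no 'i', does not satisfy this → Negative.
"vivid": length 5, has 'i', has this property → Positive.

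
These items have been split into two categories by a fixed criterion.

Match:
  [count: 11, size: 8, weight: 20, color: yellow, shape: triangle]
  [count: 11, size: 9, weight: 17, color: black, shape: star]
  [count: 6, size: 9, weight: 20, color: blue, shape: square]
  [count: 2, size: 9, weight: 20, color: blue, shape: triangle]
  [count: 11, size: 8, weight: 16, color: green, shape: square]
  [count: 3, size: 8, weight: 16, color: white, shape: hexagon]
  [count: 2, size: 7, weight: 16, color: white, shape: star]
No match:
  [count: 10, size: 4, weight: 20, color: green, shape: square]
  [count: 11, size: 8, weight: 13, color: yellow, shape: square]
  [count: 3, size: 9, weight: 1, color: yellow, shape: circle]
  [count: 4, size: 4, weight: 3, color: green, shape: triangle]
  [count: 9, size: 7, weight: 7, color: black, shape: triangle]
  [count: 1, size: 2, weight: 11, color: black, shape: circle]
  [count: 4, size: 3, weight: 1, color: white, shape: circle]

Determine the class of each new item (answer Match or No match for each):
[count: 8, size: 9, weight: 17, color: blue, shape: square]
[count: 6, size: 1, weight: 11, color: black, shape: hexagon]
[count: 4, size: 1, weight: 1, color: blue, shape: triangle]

The common property of the 'Match' items is: weight ≥ 16 AND size ≥ 7. No 'No match' item has it.
[count: 8, size: 9, weight: 17, color: blue, shape: square]: weight = 17, size = 9 — passes, so Match. [count: 6, size: 1, weight: 11, color: black, shape: hexagon]: weight = 11, size = 1 — doesn't match, so No match. [count: 4, size: 1, weight: 1, color: blue, shape: triangle]: weight = 1, size = 1 — doesn't match, so No match.

Match, No match, No match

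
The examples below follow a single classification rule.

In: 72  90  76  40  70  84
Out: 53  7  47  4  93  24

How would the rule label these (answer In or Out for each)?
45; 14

Out, Out

'In' ⟺ even AND at least 40.
45: 45 is odd, 45 ≥ 40 — doesn't match, so Out. 14: 14 is even, 14 < 40 — doesn't match, so Out.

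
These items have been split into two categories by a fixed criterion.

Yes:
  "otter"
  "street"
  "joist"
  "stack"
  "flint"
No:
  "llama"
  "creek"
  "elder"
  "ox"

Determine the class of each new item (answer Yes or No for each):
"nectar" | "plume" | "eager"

Yes, No, No

The simplest hypothesis consistent with all the labels is: contains 't'.
"nectar": Yes (has 't').
"plume": No (no 't').
"eager": No (no 't').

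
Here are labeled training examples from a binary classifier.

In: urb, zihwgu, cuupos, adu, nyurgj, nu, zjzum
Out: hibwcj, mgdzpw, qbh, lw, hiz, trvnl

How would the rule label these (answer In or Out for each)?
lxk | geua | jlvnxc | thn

The pattern is that an item is 'In' exactly when: contains 'u'.

Out, In, Out, Out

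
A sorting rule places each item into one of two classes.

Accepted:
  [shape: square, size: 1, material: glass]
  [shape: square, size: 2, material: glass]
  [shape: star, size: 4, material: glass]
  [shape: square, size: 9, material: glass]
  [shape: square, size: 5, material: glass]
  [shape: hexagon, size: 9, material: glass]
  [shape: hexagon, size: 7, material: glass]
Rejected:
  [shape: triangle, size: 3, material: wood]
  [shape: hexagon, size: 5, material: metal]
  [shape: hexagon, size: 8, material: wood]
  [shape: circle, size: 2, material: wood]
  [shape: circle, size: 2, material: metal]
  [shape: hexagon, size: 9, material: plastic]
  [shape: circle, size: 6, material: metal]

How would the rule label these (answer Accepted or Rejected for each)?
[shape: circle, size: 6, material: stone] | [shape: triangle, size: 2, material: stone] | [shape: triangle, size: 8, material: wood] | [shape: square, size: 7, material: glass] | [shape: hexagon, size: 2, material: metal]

The common property of the 'Accepted' items is: material is glass. No 'Rejected' item has it.
Rejected: [shape: circle, size: 6, material: stone], since material is stone.
Rejected: [shape: triangle, size: 2, material: stone], since material is stone.
Rejected: [shape: triangle, size: 8, material: wood], since material is wood.
Accepted: [shape: square, size: 7, material: glass], since material is glass.
Rejected: [shape: hexagon, size: 2, material: metal], since material is metal.

Rejected, Rejected, Rejected, Accepted, Rejected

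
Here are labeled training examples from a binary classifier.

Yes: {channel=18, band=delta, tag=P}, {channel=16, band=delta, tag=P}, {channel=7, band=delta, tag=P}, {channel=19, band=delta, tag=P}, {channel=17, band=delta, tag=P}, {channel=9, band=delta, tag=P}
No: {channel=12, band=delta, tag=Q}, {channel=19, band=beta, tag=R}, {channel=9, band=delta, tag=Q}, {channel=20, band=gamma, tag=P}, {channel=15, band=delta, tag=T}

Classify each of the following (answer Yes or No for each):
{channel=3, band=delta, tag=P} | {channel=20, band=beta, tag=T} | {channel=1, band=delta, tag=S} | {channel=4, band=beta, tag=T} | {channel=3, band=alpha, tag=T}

Yes, No, No, No, No

The rule appears to be: tag is P AND band is delta.
{channel=3, band=delta, tag=P} → tag is P, band is delta → Yes. {channel=20, band=beta, tag=T} → tag is T, band is beta → No. {channel=1, band=delta, tag=S} → tag is S, band is delta → No. {channel=4, band=beta, tag=T} → tag is T, band is beta → No. {channel=3, band=alpha, tag=T} → tag is T, band is alpha → No.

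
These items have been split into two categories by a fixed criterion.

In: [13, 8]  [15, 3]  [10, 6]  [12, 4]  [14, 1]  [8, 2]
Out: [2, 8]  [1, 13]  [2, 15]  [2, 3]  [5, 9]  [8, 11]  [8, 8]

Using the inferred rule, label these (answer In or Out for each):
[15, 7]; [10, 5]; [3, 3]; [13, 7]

Checking candidate rules against both groups, what survives is: first > second.

In, In, Out, In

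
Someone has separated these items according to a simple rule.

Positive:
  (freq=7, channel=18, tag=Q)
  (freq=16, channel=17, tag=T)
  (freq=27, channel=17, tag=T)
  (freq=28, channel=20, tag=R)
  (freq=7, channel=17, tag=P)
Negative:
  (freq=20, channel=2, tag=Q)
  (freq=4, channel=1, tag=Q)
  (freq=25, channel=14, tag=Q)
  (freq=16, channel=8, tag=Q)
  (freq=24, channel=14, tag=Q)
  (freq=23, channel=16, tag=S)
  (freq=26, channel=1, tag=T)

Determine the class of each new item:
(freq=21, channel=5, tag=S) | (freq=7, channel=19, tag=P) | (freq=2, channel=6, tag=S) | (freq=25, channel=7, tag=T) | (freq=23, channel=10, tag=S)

'Positive' ⟺ channel ≥ 17.
(freq=21, channel=5, tag=S) → channel = 5 → Negative.
(freq=7, channel=19, tag=P) → channel = 19 → Positive.
(freq=2, channel=6, tag=S) → channel = 6 → Negative.
(freq=25, channel=7, tag=T) → channel = 7 → Negative.
(freq=23, channel=10, tag=S) → channel = 10 → Negative.

Negative, Positive, Negative, Negative, Negative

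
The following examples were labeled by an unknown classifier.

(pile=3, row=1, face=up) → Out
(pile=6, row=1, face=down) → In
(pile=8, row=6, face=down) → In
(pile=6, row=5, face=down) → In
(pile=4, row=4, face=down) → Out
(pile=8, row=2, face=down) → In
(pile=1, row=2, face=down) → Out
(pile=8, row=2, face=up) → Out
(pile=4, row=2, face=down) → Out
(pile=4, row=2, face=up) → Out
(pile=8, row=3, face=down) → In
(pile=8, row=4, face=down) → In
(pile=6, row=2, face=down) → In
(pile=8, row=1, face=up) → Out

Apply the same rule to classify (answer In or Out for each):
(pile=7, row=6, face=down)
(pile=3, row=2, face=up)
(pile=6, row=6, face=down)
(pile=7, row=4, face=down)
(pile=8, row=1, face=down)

In, Out, In, In, In

Every 'In' example satisfies: face is down AND pile ≥ 6. None of the 'Out' examples do.
(pile=7, row=6, face=down) — face is down, pile = 7, hence In. (pile=3, row=2, face=up) — face is up, pile = 3, hence Out. (pile=6, row=6, face=down) — face is down, pile = 6, hence In. (pile=7, row=4, face=down) — face is down, pile = 7, hence In. (pile=8, row=1, face=down) — face is down, pile = 8, hence In.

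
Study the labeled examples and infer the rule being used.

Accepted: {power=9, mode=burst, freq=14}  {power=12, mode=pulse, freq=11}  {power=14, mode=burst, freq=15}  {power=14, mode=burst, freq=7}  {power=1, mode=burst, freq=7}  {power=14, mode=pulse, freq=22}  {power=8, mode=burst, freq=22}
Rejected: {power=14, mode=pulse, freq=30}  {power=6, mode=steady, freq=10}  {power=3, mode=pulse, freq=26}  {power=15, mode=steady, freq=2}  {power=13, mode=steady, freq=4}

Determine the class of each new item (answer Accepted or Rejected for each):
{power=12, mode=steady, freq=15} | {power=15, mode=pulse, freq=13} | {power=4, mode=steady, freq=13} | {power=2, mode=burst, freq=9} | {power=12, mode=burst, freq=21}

Rejected, Accepted, Rejected, Accepted, Accepted

'Accepted' ⟺ mode is not steady AND freq ≤ 22.
{power=12, mode=steady, freq=15} — mode is steady, freq = 15, hence Rejected.
{power=15, mode=pulse, freq=13} — mode is pulse, freq = 13, hence Accepted.
{power=4, mode=steady, freq=13} — mode is steady, freq = 13, hence Rejected.
{power=2, mode=burst, freq=9} — mode is burst, freq = 9, hence Accepted.
{power=12, mode=burst, freq=21} — mode is burst, freq = 21, hence Accepted.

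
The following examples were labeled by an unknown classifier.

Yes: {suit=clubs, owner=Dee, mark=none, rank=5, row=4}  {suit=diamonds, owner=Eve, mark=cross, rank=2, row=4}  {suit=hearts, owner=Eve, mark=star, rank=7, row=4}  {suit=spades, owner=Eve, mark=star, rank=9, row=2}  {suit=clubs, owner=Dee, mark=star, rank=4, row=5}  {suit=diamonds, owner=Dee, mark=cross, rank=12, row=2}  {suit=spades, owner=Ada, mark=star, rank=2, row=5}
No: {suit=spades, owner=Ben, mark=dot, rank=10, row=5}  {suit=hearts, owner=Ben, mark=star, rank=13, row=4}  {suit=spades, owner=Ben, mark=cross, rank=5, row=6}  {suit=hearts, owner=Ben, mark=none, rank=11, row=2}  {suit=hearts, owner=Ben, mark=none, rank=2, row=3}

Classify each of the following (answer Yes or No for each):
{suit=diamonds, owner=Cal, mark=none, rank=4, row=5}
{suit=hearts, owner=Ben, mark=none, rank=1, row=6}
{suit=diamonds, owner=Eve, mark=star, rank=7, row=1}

The classifier is using: owner is not Ben.
{suit=diamonds, owner=Cal, mark=none, rank=4, row=5} → owner is Cal → Yes. {suit=hearts, owner=Ben, mark=none, rank=1, row=6} → owner is Ben → No. {suit=diamonds, owner=Eve, mark=star, rank=7, row=1} → owner is Eve → Yes.

Yes, No, Yes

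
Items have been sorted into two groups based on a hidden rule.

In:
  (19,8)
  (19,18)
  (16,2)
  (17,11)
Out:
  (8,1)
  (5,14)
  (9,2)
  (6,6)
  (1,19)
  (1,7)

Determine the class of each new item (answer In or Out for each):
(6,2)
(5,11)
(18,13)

Out, Out, In

The pattern is that an item is 'In' exactly when: first ≥ 11.
(6,2): Out (first 6). (5,11): Out (first 5). (18,13): In (first 18).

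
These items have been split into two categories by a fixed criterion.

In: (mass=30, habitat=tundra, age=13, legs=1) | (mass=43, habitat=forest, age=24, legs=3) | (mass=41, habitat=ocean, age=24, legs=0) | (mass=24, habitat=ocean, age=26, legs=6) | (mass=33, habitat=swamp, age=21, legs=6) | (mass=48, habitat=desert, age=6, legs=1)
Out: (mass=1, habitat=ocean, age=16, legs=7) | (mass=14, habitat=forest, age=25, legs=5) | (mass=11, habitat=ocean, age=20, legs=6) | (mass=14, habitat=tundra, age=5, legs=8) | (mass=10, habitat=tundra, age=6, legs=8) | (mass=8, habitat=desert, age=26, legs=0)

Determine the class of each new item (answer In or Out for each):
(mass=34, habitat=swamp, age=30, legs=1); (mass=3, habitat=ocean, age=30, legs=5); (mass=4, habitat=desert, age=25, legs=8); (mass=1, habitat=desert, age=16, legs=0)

The common property of the 'In' items is: mass ≥ 24. No 'Out' item has it.
(mass=34, habitat=swamp, age=30, legs=1): In (mass = 34).
(mass=3, habitat=ocean, age=30, legs=5): Out (mass = 3).
(mass=4, habitat=desert, age=25, legs=8): Out (mass = 4).
(mass=1, habitat=desert, age=16, legs=0): Out (mass = 1).

In, Out, Out, Out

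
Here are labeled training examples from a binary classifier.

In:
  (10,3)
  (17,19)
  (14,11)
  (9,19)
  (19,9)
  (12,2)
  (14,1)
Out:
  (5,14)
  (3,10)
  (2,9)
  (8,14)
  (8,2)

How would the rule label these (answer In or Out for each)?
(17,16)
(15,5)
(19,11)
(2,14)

In, In, In, Out

The distinguishing property — first ≥ 9 — holds for all the 'In' cases and none of the 'Out' cases.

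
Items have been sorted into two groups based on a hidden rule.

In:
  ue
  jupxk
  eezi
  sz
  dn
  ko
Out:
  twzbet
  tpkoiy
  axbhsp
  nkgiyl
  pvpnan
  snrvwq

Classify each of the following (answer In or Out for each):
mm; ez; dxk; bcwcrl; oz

In, In, In, Out, In

Every 'In' example satisfies: length ≤ 5. None of the 'Out' examples do.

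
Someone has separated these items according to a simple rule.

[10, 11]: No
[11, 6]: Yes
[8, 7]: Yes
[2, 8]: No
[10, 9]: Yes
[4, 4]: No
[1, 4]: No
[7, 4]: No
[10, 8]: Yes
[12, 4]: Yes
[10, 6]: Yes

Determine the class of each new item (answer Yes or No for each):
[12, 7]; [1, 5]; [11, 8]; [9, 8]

Yes, No, Yes, Yes

'Yes' ⟺ first > second AND sum ≥ 15.
[12, 7]: Yes (12 > 7, 12+7 = 19). [1, 5]: No (1 < 5, 1+5 = 6). [11, 8]: Yes (11 > 8, 11+8 = 19). [9, 8]: Yes (9 > 8, 9+8 = 17).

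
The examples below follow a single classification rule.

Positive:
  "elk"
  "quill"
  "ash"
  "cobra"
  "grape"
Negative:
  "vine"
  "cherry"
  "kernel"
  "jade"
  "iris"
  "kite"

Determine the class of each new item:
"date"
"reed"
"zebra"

Negative, Negative, Positive

Comparing the two groups points to one rule — odd length.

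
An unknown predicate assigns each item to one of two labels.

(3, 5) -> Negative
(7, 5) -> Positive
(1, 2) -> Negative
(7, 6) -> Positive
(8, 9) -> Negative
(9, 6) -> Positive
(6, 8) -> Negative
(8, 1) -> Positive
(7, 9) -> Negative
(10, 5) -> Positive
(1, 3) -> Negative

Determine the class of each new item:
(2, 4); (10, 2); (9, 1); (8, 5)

The simplest hypothesis consistent with all the labels is: first > second.
(2, 4): Negative (2 < 4).
(10, 2): Positive (10 > 2).
(9, 1): Positive (9 > 1).
(8, 5): Positive (8 > 5).

Negative, Positive, Positive, Positive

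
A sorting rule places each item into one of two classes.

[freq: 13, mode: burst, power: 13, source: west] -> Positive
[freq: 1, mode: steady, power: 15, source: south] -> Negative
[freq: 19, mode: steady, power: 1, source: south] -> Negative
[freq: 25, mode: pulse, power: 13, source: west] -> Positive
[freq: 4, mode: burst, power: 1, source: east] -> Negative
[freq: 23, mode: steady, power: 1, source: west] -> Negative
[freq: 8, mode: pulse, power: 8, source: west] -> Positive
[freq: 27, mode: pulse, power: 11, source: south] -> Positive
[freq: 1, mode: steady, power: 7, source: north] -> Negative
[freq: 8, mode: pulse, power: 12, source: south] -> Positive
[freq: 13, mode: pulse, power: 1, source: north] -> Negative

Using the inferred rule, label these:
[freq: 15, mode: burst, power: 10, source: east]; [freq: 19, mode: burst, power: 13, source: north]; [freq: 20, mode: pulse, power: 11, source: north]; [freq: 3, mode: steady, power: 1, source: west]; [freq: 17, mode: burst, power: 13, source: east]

Positive, Positive, Positive, Negative, Positive

One predicate separates the groups cleanly: power ≥ 7 AND freq ≥ 4.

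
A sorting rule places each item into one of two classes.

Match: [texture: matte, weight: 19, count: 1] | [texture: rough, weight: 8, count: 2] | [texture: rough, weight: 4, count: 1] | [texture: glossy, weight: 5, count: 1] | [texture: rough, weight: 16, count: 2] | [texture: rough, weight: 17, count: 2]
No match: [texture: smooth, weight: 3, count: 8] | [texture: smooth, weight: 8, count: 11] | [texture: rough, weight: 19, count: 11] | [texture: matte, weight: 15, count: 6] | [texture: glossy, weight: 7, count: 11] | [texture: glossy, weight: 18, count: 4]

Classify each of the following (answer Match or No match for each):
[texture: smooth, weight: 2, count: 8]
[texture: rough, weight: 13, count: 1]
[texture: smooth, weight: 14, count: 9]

The classifier is using: count ≤ 2.

No match, Match, No match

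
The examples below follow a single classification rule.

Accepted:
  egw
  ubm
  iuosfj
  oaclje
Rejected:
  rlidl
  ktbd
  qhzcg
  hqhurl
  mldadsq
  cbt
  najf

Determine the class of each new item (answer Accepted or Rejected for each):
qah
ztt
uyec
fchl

Rejected, Rejected, Accepted, Rejected

Checking candidate rules against both groups, what survives is: starts with a vowel.
qah: starts with 'q', fails this test → Rejected. ztt: starts with 'z', fails this test → Rejected. uyec: starts with 'u', qualifies → Accepted. fchl: starts with 'f', fails this test → Rejected.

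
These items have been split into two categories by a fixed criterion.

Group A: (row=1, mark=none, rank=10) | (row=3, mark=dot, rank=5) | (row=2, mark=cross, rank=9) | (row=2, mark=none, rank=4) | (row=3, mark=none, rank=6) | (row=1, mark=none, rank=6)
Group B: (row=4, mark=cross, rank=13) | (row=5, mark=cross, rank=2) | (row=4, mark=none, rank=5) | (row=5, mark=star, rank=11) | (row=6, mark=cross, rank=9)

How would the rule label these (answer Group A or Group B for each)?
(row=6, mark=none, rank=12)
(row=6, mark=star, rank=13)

Group B, Group B

The common property of the 'Group A' items is: row ≤ 3. No 'Group B' item has it.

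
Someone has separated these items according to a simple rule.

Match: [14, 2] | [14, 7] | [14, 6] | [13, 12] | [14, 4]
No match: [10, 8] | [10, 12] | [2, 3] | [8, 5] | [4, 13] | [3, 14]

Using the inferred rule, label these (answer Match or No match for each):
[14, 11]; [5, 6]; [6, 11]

The pattern is that an item is 'Match' exactly when: first ≥ 12.
Match: [14, 11], since first 14. No match: [5, 6], since first 5. No match: [6, 11], since first 6.

Match, No match, No match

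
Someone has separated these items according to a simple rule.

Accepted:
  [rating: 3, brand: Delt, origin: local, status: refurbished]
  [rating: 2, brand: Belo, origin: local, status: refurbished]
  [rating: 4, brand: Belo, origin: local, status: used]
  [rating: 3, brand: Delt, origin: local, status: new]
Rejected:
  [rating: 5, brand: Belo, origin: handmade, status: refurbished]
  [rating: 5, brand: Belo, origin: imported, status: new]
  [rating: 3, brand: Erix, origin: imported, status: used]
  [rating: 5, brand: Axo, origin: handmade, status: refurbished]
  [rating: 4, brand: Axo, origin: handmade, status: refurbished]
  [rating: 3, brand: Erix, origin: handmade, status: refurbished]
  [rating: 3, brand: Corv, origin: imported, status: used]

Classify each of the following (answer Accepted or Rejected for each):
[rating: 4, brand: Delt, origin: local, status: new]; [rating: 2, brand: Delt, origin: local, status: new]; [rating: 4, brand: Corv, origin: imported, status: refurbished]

Accepted, Accepted, Rejected

'Accepted' ⟺ origin is local.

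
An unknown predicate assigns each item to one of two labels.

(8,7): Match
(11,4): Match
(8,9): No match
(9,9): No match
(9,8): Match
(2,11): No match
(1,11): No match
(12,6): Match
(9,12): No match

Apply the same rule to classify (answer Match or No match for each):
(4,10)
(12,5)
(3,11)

A rule that fits every label: first > second — true of each 'Match' example, false of each 'No match' one.
(4,10): 4 < 10 — fails the rule, so No match.
(12,5): 12 > 5 — satisfies this, so Match.
(3,11): 3 < 11 — fails the rule, so No match.

No match, Match, No match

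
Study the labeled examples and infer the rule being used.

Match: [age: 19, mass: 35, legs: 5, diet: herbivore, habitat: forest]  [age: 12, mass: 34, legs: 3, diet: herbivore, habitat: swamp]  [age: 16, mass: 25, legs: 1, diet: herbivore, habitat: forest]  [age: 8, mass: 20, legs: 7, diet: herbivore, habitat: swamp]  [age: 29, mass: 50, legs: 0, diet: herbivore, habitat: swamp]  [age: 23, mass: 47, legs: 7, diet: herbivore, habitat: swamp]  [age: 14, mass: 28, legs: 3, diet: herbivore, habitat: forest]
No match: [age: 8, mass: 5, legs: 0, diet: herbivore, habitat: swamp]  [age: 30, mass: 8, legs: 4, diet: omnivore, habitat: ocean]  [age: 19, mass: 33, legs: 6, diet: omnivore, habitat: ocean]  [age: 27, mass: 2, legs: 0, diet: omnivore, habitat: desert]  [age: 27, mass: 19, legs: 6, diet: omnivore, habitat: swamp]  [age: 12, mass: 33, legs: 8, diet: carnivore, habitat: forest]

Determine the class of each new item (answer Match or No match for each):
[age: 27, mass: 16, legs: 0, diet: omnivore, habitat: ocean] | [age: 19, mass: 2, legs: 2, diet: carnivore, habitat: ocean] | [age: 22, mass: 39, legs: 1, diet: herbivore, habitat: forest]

No match, No match, Match

The classifier is using: diet is herbivore AND mass ≥ 8.
[age: 27, mass: 16, legs: 0, diet: omnivore, habitat: ocean] → diet is omnivore, mass = 16 → No match. [age: 19, mass: 2, legs: 2, diet: carnivore, habitat: ocean] → diet is carnivore, mass = 2 → No match. [age: 22, mass: 39, legs: 1, diet: herbivore, habitat: forest] → diet is herbivore, mass = 39 → Match.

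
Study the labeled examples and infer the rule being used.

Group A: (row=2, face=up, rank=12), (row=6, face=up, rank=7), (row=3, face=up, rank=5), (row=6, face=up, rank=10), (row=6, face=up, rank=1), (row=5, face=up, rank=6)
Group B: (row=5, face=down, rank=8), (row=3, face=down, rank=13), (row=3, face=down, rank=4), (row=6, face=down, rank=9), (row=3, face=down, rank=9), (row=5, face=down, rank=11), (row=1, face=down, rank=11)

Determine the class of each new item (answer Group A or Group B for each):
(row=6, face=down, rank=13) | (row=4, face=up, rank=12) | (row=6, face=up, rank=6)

The common property of the 'Group A' items is: face is up. No 'Group B' item has it.
(row=6, face=down, rank=13): face is down, does not satisfy this → Group B. (row=4, face=up, rank=12): face is up, checks out → Group A. (row=6, face=up, rank=6): face is up, checks out → Group A.

Group B, Group A, Group A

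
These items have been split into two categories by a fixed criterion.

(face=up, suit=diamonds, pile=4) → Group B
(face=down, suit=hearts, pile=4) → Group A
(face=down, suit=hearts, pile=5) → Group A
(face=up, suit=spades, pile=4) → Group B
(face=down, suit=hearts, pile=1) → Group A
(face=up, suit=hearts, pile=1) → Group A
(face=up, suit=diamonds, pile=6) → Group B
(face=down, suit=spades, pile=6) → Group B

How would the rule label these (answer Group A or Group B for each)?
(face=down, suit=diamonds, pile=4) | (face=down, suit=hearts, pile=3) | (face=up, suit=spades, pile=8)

Group B, Group A, Group B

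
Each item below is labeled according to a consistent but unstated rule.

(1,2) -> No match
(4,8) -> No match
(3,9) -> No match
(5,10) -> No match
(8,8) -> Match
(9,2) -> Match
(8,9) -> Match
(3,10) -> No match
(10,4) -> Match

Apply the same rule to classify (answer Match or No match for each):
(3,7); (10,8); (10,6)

Rule: first ≥ 8. This holds for each 'Match' example and fails for each 'No match' one.
(3,7): No match (first 3). (10,8): Match (first 10). (10,6): Match (first 10).

No match, Match, Match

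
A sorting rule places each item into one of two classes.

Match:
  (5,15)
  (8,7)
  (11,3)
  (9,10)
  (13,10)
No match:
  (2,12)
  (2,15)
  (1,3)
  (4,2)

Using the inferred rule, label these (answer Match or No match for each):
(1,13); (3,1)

No match, No match

Rule: first ≥ 5. This holds for each 'Match' example and fails for each 'No match' one.
(1,13): first 1, doesn't match → No match. (3,1): first 3, doesn't match → No match.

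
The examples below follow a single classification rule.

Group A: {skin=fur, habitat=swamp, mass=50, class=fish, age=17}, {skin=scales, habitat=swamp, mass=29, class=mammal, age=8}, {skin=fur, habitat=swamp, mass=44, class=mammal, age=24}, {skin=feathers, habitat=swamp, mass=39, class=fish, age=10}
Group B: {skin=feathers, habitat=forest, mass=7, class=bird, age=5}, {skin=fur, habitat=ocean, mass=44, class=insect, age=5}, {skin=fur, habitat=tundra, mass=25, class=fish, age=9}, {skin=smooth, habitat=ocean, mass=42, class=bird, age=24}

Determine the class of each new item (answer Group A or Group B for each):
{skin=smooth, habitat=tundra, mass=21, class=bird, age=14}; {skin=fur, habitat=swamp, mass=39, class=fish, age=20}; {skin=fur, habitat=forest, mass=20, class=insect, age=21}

Group B, Group A, Group B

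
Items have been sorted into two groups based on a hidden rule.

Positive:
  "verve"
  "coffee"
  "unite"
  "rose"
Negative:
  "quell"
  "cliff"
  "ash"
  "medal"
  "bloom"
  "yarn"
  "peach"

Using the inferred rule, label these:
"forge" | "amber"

Positive, Negative

The rule appears to be: ends with 'e'.
"forge": ends with 'e', satisfies this → Positive.
"amber": ends with 'r', fails this test → Negative.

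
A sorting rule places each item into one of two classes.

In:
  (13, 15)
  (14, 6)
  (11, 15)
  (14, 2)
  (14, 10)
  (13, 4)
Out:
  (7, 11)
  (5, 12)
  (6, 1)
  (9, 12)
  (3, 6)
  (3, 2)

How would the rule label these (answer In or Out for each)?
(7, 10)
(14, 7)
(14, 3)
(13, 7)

Out, In, In, In

All 'In' examples share one property — first ≥ 10 — and every 'Out' example lacks it.
(7, 10): first 7, fails this test → Out.
(14, 7): first 14, fits → In.
(14, 3): first 14, fits → In.
(13, 7): first 13, fits → In.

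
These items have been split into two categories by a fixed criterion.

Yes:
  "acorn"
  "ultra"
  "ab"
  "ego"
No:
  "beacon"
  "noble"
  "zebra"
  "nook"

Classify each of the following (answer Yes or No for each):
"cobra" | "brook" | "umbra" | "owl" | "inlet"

Rule: starts with a vowel. This holds for each 'Yes' example and fails for each 'No' one.
"cobra": No (starts with 'c'). "brook": No (starts with 'b'). "umbra": Yes (starts with 'u'). "owl": Yes (starts with 'o'). "inlet": Yes (starts with 'i').

No, No, Yes, Yes, Yes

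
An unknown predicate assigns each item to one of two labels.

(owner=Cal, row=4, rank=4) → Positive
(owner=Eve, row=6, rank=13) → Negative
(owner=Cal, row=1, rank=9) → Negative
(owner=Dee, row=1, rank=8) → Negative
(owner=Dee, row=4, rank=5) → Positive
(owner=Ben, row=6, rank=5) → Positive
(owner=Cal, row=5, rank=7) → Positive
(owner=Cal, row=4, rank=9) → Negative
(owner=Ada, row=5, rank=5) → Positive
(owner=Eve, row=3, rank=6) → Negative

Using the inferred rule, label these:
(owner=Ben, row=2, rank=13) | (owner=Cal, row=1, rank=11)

Negative, Negative

A rule that fits every label: rank ≤ 7 AND row ≥ 4 — true of each 'Positive' example, false of each 'Negative' one.
(owner=Ben, row=2, rank=13): rank = 13, row = 2 — does not pass, so Negative.
(owner=Cal, row=1, rank=11): rank = 11, row = 1 — does not pass, so Negative.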